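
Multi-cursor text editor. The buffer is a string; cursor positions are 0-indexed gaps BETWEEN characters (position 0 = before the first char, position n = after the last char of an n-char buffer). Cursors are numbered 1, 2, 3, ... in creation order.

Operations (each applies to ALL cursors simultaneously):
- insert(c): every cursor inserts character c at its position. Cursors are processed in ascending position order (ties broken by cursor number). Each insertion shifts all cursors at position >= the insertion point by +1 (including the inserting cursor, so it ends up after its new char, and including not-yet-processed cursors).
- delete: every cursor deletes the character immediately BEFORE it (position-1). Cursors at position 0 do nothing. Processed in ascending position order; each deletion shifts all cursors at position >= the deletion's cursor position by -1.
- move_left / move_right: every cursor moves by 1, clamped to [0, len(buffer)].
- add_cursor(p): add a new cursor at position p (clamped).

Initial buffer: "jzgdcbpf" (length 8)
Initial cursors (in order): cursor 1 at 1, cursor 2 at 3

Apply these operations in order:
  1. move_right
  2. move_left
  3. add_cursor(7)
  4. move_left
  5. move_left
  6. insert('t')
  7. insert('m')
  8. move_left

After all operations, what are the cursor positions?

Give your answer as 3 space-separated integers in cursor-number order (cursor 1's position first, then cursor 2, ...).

Answer: 1 4 10

Derivation:
After op 1 (move_right): buffer="jzgdcbpf" (len 8), cursors c1@2 c2@4, authorship ........
After op 2 (move_left): buffer="jzgdcbpf" (len 8), cursors c1@1 c2@3, authorship ........
After op 3 (add_cursor(7)): buffer="jzgdcbpf" (len 8), cursors c1@1 c2@3 c3@7, authorship ........
After op 4 (move_left): buffer="jzgdcbpf" (len 8), cursors c1@0 c2@2 c3@6, authorship ........
After op 5 (move_left): buffer="jzgdcbpf" (len 8), cursors c1@0 c2@1 c3@5, authorship ........
After op 6 (insert('t')): buffer="tjtzgdctbpf" (len 11), cursors c1@1 c2@3 c3@8, authorship 1.2....3...
After op 7 (insert('m')): buffer="tmjtmzgdctmbpf" (len 14), cursors c1@2 c2@5 c3@11, authorship 11.22....33...
After op 8 (move_left): buffer="tmjtmzgdctmbpf" (len 14), cursors c1@1 c2@4 c3@10, authorship 11.22....33...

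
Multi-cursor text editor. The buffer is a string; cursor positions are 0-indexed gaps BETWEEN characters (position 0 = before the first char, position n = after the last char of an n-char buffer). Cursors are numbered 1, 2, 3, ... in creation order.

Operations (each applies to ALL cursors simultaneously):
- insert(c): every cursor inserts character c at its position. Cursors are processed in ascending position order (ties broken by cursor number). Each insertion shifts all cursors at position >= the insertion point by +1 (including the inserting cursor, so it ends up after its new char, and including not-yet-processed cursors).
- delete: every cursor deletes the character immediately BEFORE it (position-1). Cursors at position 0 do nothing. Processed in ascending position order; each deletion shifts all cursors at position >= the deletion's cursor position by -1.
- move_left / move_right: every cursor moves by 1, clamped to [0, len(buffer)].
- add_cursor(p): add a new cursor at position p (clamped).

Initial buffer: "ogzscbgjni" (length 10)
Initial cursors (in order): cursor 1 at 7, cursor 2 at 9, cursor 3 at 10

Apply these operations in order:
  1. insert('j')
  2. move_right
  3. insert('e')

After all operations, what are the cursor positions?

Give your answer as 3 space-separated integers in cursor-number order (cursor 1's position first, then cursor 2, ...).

Answer: 10 14 16

Derivation:
After op 1 (insert('j')): buffer="ogzscbgjjnjij" (len 13), cursors c1@8 c2@11 c3@13, authorship .......1..2.3
After op 2 (move_right): buffer="ogzscbgjjnjij" (len 13), cursors c1@9 c2@12 c3@13, authorship .......1..2.3
After op 3 (insert('e')): buffer="ogzscbgjjenjieje" (len 16), cursors c1@10 c2@14 c3@16, authorship .......1.1.2.233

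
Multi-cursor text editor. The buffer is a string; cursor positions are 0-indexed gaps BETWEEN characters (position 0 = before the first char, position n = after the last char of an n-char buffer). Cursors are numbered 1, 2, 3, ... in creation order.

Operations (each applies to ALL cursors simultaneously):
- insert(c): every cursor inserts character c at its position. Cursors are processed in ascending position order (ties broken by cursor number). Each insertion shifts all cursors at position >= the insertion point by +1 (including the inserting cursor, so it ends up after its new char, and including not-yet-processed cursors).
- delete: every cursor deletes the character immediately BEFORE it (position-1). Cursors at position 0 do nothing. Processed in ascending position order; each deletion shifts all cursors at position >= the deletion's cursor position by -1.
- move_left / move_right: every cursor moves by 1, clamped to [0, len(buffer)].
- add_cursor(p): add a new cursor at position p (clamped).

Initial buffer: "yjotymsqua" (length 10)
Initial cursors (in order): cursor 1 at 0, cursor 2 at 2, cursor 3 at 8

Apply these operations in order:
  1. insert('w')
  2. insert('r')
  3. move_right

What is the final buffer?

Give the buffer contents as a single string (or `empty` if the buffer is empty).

After op 1 (insert('w')): buffer="wyjwotymsqwua" (len 13), cursors c1@1 c2@4 c3@11, authorship 1..2......3..
After op 2 (insert('r')): buffer="wryjwrotymsqwrua" (len 16), cursors c1@2 c2@6 c3@14, authorship 11..22......33..
After op 3 (move_right): buffer="wryjwrotymsqwrua" (len 16), cursors c1@3 c2@7 c3@15, authorship 11..22......33..

Answer: wryjwrotymsqwrua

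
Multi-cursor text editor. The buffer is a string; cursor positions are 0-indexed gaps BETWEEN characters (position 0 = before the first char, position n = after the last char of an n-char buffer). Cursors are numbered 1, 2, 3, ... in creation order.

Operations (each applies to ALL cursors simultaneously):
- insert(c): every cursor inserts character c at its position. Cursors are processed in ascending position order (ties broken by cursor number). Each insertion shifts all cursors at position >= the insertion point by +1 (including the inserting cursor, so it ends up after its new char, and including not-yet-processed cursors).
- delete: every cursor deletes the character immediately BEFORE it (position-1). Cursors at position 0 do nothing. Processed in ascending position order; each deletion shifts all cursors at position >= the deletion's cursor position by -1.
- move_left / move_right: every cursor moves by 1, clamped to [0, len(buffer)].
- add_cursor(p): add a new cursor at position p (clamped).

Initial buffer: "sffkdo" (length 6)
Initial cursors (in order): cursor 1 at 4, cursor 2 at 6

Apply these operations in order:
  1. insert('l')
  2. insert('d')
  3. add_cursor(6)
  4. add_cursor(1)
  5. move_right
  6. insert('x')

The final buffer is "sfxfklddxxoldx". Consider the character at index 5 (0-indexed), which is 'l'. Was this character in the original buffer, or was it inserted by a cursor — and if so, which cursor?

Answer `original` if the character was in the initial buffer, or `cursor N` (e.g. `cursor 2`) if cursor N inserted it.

Answer: cursor 1

Derivation:
After op 1 (insert('l')): buffer="sffkldol" (len 8), cursors c1@5 c2@8, authorship ....1..2
After op 2 (insert('d')): buffer="sffklddold" (len 10), cursors c1@6 c2@10, authorship ....11..22
After op 3 (add_cursor(6)): buffer="sffklddold" (len 10), cursors c1@6 c3@6 c2@10, authorship ....11..22
After op 4 (add_cursor(1)): buffer="sffklddold" (len 10), cursors c4@1 c1@6 c3@6 c2@10, authorship ....11..22
After op 5 (move_right): buffer="sffklddold" (len 10), cursors c4@2 c1@7 c3@7 c2@10, authorship ....11..22
After op 6 (insert('x')): buffer="sfxfklddxxoldx" (len 14), cursors c4@3 c1@10 c3@10 c2@14, authorship ..4..11.13.222
Authorship (.=original, N=cursor N): . . 4 . . 1 1 . 1 3 . 2 2 2
Index 5: author = 1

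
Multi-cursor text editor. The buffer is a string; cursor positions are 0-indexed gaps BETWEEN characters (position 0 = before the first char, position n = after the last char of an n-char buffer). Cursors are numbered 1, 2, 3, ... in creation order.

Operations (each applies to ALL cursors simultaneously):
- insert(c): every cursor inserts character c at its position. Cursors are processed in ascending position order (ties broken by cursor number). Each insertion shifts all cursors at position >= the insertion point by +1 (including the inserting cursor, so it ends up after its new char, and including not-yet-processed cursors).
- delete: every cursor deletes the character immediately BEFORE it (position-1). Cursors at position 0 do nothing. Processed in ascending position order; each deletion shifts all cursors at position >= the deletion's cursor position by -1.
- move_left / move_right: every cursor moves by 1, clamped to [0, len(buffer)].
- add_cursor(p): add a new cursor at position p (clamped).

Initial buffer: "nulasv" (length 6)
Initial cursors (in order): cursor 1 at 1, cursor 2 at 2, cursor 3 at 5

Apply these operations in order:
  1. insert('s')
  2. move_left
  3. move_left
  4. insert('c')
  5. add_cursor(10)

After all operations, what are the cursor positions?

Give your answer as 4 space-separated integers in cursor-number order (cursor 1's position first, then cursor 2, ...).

Answer: 1 4 9 10

Derivation:
After op 1 (insert('s')): buffer="nsuslassv" (len 9), cursors c1@2 c2@4 c3@8, authorship .1.2...3.
After op 2 (move_left): buffer="nsuslassv" (len 9), cursors c1@1 c2@3 c3@7, authorship .1.2...3.
After op 3 (move_left): buffer="nsuslassv" (len 9), cursors c1@0 c2@2 c3@6, authorship .1.2...3.
After op 4 (insert('c')): buffer="cnscuslacssv" (len 12), cursors c1@1 c2@4 c3@9, authorship 1.12.2..3.3.
After op 5 (add_cursor(10)): buffer="cnscuslacssv" (len 12), cursors c1@1 c2@4 c3@9 c4@10, authorship 1.12.2..3.3.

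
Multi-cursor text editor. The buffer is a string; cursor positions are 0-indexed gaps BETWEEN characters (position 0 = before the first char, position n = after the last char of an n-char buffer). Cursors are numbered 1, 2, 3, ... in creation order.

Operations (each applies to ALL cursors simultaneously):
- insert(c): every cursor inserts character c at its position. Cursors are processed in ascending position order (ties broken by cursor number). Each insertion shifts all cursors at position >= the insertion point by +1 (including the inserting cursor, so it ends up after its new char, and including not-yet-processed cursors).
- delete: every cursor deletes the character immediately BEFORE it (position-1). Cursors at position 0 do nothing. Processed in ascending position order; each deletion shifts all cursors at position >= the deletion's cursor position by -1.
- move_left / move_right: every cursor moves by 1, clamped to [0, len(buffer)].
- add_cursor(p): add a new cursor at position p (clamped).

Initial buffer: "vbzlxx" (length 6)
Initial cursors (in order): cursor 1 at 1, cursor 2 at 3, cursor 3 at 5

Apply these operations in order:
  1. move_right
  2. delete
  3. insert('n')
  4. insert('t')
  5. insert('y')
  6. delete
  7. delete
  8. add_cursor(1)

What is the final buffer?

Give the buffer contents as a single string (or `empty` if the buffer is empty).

Answer: vnznxn

Derivation:
After op 1 (move_right): buffer="vbzlxx" (len 6), cursors c1@2 c2@4 c3@6, authorship ......
After op 2 (delete): buffer="vzx" (len 3), cursors c1@1 c2@2 c3@3, authorship ...
After op 3 (insert('n')): buffer="vnznxn" (len 6), cursors c1@2 c2@4 c3@6, authorship .1.2.3
After op 4 (insert('t')): buffer="vntzntxnt" (len 9), cursors c1@3 c2@6 c3@9, authorship .11.22.33
After op 5 (insert('y')): buffer="vntyzntyxnty" (len 12), cursors c1@4 c2@8 c3@12, authorship .111.222.333
After op 6 (delete): buffer="vntzntxnt" (len 9), cursors c1@3 c2@6 c3@9, authorship .11.22.33
After op 7 (delete): buffer="vnznxn" (len 6), cursors c1@2 c2@4 c3@6, authorship .1.2.3
After op 8 (add_cursor(1)): buffer="vnznxn" (len 6), cursors c4@1 c1@2 c2@4 c3@6, authorship .1.2.3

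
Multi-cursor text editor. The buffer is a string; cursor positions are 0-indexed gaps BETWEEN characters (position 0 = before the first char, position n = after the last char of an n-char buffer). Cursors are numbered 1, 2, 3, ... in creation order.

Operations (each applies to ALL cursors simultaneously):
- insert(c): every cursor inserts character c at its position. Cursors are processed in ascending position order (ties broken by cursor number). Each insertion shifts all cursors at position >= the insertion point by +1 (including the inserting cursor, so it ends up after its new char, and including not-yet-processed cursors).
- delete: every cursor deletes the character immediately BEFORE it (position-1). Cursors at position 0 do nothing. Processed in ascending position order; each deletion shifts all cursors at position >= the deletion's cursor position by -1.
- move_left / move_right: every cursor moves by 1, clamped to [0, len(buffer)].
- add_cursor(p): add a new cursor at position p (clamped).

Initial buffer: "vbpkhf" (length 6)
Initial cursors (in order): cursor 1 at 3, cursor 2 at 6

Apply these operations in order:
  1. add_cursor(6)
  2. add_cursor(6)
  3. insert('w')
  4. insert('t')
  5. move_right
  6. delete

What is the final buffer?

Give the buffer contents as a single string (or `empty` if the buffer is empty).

After op 1 (add_cursor(6)): buffer="vbpkhf" (len 6), cursors c1@3 c2@6 c3@6, authorship ......
After op 2 (add_cursor(6)): buffer="vbpkhf" (len 6), cursors c1@3 c2@6 c3@6 c4@6, authorship ......
After op 3 (insert('w')): buffer="vbpwkhfwww" (len 10), cursors c1@4 c2@10 c3@10 c4@10, authorship ...1...234
After op 4 (insert('t')): buffer="vbpwtkhfwwwttt" (len 14), cursors c1@5 c2@14 c3@14 c4@14, authorship ...11...234234
After op 5 (move_right): buffer="vbpwtkhfwwwttt" (len 14), cursors c1@6 c2@14 c3@14 c4@14, authorship ...11...234234
After op 6 (delete): buffer="vbpwthfwww" (len 10), cursors c1@5 c2@10 c3@10 c4@10, authorship ...11..234

Answer: vbpwthfwww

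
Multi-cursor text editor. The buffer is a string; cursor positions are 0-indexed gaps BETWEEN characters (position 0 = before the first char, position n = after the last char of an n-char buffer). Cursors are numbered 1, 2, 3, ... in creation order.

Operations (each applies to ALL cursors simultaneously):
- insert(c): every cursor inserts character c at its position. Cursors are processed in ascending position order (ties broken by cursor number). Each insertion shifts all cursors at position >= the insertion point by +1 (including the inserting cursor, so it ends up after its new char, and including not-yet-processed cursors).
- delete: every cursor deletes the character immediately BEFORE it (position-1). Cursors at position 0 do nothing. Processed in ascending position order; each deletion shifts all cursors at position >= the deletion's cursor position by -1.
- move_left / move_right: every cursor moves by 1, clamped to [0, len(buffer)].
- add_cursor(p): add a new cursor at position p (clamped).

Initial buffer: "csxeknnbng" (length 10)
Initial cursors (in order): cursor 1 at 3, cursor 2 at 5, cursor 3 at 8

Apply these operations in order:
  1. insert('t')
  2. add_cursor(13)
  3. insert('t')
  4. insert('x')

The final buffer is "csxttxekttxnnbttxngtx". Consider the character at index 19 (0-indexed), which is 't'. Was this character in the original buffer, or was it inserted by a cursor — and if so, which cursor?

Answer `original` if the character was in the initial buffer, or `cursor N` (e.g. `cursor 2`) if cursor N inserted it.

After op 1 (insert('t')): buffer="csxtektnnbtng" (len 13), cursors c1@4 c2@7 c3@11, authorship ...1..2...3..
After op 2 (add_cursor(13)): buffer="csxtektnnbtng" (len 13), cursors c1@4 c2@7 c3@11 c4@13, authorship ...1..2...3..
After op 3 (insert('t')): buffer="csxttekttnnbttngt" (len 17), cursors c1@5 c2@9 c3@14 c4@17, authorship ...11..22...33..4
After op 4 (insert('x')): buffer="csxttxekttxnnbttxngtx" (len 21), cursors c1@6 c2@11 c3@17 c4@21, authorship ...111..222...333..44
Authorship (.=original, N=cursor N): . . . 1 1 1 . . 2 2 2 . . . 3 3 3 . . 4 4
Index 19: author = 4

Answer: cursor 4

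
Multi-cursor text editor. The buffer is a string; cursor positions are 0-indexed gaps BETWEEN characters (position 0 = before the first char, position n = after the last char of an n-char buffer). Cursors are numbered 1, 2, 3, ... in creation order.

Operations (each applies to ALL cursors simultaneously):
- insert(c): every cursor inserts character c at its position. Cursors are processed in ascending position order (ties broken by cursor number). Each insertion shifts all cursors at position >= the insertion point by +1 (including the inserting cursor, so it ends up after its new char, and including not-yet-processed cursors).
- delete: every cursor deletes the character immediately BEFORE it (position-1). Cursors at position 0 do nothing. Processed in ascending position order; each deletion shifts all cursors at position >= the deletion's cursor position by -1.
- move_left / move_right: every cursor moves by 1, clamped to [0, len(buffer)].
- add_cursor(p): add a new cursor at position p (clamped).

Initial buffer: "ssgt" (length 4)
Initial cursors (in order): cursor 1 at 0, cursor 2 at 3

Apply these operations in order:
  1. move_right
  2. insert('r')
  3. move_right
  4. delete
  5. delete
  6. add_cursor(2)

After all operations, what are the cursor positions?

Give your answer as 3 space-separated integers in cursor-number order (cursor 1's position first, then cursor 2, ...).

After op 1 (move_right): buffer="ssgt" (len 4), cursors c1@1 c2@4, authorship ....
After op 2 (insert('r')): buffer="srsgtr" (len 6), cursors c1@2 c2@6, authorship .1...2
After op 3 (move_right): buffer="srsgtr" (len 6), cursors c1@3 c2@6, authorship .1...2
After op 4 (delete): buffer="srgt" (len 4), cursors c1@2 c2@4, authorship .1..
After op 5 (delete): buffer="sg" (len 2), cursors c1@1 c2@2, authorship ..
After op 6 (add_cursor(2)): buffer="sg" (len 2), cursors c1@1 c2@2 c3@2, authorship ..

Answer: 1 2 2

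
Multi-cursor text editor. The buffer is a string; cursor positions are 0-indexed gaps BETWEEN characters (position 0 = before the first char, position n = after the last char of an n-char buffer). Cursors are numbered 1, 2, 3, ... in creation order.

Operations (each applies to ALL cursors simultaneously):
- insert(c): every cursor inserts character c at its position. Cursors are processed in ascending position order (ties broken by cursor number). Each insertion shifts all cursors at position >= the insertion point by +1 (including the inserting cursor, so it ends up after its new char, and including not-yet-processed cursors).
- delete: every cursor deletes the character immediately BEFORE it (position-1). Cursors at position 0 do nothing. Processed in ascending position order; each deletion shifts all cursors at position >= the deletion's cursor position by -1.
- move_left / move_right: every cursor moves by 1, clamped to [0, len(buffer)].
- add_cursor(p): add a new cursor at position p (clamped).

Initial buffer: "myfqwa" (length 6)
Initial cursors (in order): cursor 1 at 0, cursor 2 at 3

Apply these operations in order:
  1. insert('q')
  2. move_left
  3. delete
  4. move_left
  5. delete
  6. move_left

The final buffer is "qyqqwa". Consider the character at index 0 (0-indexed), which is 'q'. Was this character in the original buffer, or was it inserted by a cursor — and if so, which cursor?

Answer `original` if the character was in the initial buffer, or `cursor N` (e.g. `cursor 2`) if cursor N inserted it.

Answer: cursor 1

Derivation:
After op 1 (insert('q')): buffer="qmyfqqwa" (len 8), cursors c1@1 c2@5, authorship 1...2...
After op 2 (move_left): buffer="qmyfqqwa" (len 8), cursors c1@0 c2@4, authorship 1...2...
After op 3 (delete): buffer="qmyqqwa" (len 7), cursors c1@0 c2@3, authorship 1..2...
After op 4 (move_left): buffer="qmyqqwa" (len 7), cursors c1@0 c2@2, authorship 1..2...
After op 5 (delete): buffer="qyqqwa" (len 6), cursors c1@0 c2@1, authorship 1.2...
After op 6 (move_left): buffer="qyqqwa" (len 6), cursors c1@0 c2@0, authorship 1.2...
Authorship (.=original, N=cursor N): 1 . 2 . . .
Index 0: author = 1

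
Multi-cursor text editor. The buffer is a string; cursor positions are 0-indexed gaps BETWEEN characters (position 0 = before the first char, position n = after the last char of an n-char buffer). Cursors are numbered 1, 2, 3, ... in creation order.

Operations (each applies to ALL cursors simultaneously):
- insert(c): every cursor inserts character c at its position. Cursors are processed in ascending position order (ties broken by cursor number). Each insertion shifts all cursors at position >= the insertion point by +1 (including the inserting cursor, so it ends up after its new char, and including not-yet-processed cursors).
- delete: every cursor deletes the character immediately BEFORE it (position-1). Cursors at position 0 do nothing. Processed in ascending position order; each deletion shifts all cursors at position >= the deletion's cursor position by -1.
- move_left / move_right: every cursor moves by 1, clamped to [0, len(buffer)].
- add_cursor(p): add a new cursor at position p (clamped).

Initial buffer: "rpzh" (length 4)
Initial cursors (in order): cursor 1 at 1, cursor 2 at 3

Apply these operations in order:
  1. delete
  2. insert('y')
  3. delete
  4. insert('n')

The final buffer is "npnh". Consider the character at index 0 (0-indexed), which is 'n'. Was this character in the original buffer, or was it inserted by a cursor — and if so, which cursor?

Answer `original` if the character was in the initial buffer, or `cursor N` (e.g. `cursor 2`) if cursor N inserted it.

Answer: cursor 1

Derivation:
After op 1 (delete): buffer="ph" (len 2), cursors c1@0 c2@1, authorship ..
After op 2 (insert('y')): buffer="ypyh" (len 4), cursors c1@1 c2@3, authorship 1.2.
After op 3 (delete): buffer="ph" (len 2), cursors c1@0 c2@1, authorship ..
After op 4 (insert('n')): buffer="npnh" (len 4), cursors c1@1 c2@3, authorship 1.2.
Authorship (.=original, N=cursor N): 1 . 2 .
Index 0: author = 1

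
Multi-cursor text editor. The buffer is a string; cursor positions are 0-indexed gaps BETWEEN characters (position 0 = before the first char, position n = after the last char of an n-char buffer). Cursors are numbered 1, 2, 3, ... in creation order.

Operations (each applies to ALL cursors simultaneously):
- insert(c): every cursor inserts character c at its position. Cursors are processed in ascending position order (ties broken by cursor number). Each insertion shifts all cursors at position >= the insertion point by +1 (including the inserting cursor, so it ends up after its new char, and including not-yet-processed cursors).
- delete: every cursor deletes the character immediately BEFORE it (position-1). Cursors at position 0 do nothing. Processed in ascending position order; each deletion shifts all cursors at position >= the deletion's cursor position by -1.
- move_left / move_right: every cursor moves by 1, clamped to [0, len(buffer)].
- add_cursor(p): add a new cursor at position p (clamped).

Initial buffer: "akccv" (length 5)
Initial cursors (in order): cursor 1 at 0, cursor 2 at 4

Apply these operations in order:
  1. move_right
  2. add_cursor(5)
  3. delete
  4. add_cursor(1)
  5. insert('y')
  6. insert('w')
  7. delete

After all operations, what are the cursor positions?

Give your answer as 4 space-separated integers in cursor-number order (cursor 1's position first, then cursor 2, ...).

After op 1 (move_right): buffer="akccv" (len 5), cursors c1@1 c2@5, authorship .....
After op 2 (add_cursor(5)): buffer="akccv" (len 5), cursors c1@1 c2@5 c3@5, authorship .....
After op 3 (delete): buffer="kc" (len 2), cursors c1@0 c2@2 c3@2, authorship ..
After op 4 (add_cursor(1)): buffer="kc" (len 2), cursors c1@0 c4@1 c2@2 c3@2, authorship ..
After op 5 (insert('y')): buffer="ykycyy" (len 6), cursors c1@1 c4@3 c2@6 c3@6, authorship 1.4.23
After op 6 (insert('w')): buffer="ywkywcyyww" (len 10), cursors c1@2 c4@5 c2@10 c3@10, authorship 11.44.2323
After op 7 (delete): buffer="ykycyy" (len 6), cursors c1@1 c4@3 c2@6 c3@6, authorship 1.4.23

Answer: 1 6 6 3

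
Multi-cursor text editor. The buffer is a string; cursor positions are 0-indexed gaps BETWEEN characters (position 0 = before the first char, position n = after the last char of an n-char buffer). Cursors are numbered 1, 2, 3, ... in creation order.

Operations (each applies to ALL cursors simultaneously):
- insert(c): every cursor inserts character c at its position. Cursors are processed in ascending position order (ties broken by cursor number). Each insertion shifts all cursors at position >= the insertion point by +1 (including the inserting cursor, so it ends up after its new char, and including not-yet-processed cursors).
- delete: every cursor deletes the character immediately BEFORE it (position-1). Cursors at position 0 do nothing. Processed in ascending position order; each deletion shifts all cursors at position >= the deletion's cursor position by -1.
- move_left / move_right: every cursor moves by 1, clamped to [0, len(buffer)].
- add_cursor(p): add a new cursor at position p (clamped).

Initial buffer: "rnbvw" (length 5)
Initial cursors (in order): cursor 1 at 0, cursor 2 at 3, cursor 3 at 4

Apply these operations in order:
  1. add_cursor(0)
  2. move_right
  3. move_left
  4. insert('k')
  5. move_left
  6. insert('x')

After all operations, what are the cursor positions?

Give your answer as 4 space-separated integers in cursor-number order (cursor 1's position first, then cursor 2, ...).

After op 1 (add_cursor(0)): buffer="rnbvw" (len 5), cursors c1@0 c4@0 c2@3 c3@4, authorship .....
After op 2 (move_right): buffer="rnbvw" (len 5), cursors c1@1 c4@1 c2@4 c3@5, authorship .....
After op 3 (move_left): buffer="rnbvw" (len 5), cursors c1@0 c4@0 c2@3 c3@4, authorship .....
After op 4 (insert('k')): buffer="kkrnbkvkw" (len 9), cursors c1@2 c4@2 c2@6 c3@8, authorship 14...2.3.
After op 5 (move_left): buffer="kkrnbkvkw" (len 9), cursors c1@1 c4@1 c2@5 c3@7, authorship 14...2.3.
After op 6 (insert('x')): buffer="kxxkrnbxkvxkw" (len 13), cursors c1@3 c4@3 c2@8 c3@11, authorship 1144...22.33.

Answer: 3 8 11 3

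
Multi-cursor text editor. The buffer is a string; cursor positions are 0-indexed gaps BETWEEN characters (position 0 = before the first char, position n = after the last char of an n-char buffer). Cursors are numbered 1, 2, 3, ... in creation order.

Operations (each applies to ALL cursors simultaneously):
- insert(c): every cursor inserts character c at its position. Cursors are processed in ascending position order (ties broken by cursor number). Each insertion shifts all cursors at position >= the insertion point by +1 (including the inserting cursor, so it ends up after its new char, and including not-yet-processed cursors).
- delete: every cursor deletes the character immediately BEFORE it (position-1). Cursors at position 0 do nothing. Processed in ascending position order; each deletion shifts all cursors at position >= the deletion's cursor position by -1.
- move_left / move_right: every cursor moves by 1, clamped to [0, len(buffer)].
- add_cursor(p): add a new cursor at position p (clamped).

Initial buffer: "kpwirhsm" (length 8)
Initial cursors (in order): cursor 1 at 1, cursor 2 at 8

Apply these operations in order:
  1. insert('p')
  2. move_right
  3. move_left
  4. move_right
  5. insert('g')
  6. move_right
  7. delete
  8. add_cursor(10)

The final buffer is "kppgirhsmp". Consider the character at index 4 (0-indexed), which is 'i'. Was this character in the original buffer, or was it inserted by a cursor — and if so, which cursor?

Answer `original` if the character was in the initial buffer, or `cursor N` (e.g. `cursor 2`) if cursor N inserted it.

Answer: original

Derivation:
After op 1 (insert('p')): buffer="kppwirhsmp" (len 10), cursors c1@2 c2@10, authorship .1.......2
After op 2 (move_right): buffer="kppwirhsmp" (len 10), cursors c1@3 c2@10, authorship .1.......2
After op 3 (move_left): buffer="kppwirhsmp" (len 10), cursors c1@2 c2@9, authorship .1.......2
After op 4 (move_right): buffer="kppwirhsmp" (len 10), cursors c1@3 c2@10, authorship .1.......2
After op 5 (insert('g')): buffer="kppgwirhsmpg" (len 12), cursors c1@4 c2@12, authorship .1.1......22
After op 6 (move_right): buffer="kppgwirhsmpg" (len 12), cursors c1@5 c2@12, authorship .1.1......22
After op 7 (delete): buffer="kppgirhsmp" (len 10), cursors c1@4 c2@10, authorship .1.1.....2
After op 8 (add_cursor(10)): buffer="kppgirhsmp" (len 10), cursors c1@4 c2@10 c3@10, authorship .1.1.....2
Authorship (.=original, N=cursor N): . 1 . 1 . . . . . 2
Index 4: author = original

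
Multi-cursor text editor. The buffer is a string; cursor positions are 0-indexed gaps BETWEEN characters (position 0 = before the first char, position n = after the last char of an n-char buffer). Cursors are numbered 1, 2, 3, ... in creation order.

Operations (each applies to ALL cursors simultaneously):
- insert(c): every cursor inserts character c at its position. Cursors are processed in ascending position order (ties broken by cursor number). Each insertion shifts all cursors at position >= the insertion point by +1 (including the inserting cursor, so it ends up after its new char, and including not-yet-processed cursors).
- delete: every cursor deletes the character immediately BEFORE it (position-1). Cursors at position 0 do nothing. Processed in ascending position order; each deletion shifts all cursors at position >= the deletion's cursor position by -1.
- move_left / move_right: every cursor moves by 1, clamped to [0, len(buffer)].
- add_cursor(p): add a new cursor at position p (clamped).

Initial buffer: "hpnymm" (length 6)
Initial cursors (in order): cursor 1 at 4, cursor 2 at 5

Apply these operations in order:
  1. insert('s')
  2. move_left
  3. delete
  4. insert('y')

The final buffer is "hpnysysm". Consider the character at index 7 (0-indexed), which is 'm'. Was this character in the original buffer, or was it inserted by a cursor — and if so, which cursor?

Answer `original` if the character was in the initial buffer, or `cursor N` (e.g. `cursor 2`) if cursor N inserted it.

After op 1 (insert('s')): buffer="hpnysmsm" (len 8), cursors c1@5 c2@7, authorship ....1.2.
After op 2 (move_left): buffer="hpnysmsm" (len 8), cursors c1@4 c2@6, authorship ....1.2.
After op 3 (delete): buffer="hpnssm" (len 6), cursors c1@3 c2@4, authorship ...12.
After op 4 (insert('y')): buffer="hpnysysm" (len 8), cursors c1@4 c2@6, authorship ...1122.
Authorship (.=original, N=cursor N): . . . 1 1 2 2 .
Index 7: author = original

Answer: original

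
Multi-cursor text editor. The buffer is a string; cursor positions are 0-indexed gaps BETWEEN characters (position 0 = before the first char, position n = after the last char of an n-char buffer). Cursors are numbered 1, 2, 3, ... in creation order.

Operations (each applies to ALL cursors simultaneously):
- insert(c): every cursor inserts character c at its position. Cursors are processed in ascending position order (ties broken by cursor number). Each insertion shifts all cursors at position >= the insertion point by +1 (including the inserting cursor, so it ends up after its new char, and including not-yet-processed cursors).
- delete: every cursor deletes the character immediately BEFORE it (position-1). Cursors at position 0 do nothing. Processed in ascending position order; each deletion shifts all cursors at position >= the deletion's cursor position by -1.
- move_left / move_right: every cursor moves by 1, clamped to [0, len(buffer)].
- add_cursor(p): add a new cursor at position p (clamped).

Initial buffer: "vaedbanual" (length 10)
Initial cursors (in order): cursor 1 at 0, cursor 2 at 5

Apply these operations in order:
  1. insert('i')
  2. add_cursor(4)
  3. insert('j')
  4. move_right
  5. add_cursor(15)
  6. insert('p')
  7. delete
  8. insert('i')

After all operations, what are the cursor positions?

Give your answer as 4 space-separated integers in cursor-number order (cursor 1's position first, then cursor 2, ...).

After op 1 (insert('i')): buffer="ivaedbianual" (len 12), cursors c1@1 c2@7, authorship 1.....2.....
After op 2 (add_cursor(4)): buffer="ivaedbianual" (len 12), cursors c1@1 c3@4 c2@7, authorship 1.....2.....
After op 3 (insert('j')): buffer="ijvaejdbijanual" (len 15), cursors c1@2 c3@6 c2@10, authorship 11...3..22.....
After op 4 (move_right): buffer="ijvaejdbijanual" (len 15), cursors c1@3 c3@7 c2@11, authorship 11...3..22.....
After op 5 (add_cursor(15)): buffer="ijvaejdbijanual" (len 15), cursors c1@3 c3@7 c2@11 c4@15, authorship 11...3..22.....
After op 6 (insert('p')): buffer="ijvpaejdpbijapnualp" (len 19), cursors c1@4 c3@9 c2@14 c4@19, authorship 11.1..3.3.22.2....4
After op 7 (delete): buffer="ijvaejdbijanual" (len 15), cursors c1@3 c3@7 c2@11 c4@15, authorship 11...3..22.....
After op 8 (insert('i')): buffer="ijviaejdibijainuali" (len 19), cursors c1@4 c3@9 c2@14 c4@19, authorship 11.1..3.3.22.2....4

Answer: 4 14 9 19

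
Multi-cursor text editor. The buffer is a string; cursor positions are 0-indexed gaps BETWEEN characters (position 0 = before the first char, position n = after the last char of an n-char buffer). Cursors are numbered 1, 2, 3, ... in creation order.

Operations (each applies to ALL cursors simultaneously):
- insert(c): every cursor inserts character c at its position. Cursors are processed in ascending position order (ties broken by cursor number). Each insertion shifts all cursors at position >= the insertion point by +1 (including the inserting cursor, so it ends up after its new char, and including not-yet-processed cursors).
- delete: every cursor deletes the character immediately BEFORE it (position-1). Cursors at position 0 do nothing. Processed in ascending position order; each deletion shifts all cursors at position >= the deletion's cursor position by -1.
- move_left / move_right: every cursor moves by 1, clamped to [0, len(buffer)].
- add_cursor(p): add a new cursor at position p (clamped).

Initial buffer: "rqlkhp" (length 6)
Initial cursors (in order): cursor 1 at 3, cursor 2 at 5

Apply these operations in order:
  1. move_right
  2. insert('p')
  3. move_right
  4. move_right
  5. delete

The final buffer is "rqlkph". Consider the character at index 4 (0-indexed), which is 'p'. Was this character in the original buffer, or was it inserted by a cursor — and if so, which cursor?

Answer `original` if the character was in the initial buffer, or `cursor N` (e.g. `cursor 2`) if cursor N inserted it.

Answer: cursor 1

Derivation:
After op 1 (move_right): buffer="rqlkhp" (len 6), cursors c1@4 c2@6, authorship ......
After op 2 (insert('p')): buffer="rqlkphpp" (len 8), cursors c1@5 c2@8, authorship ....1..2
After op 3 (move_right): buffer="rqlkphpp" (len 8), cursors c1@6 c2@8, authorship ....1..2
After op 4 (move_right): buffer="rqlkphpp" (len 8), cursors c1@7 c2@8, authorship ....1..2
After op 5 (delete): buffer="rqlkph" (len 6), cursors c1@6 c2@6, authorship ....1.
Authorship (.=original, N=cursor N): . . . . 1 .
Index 4: author = 1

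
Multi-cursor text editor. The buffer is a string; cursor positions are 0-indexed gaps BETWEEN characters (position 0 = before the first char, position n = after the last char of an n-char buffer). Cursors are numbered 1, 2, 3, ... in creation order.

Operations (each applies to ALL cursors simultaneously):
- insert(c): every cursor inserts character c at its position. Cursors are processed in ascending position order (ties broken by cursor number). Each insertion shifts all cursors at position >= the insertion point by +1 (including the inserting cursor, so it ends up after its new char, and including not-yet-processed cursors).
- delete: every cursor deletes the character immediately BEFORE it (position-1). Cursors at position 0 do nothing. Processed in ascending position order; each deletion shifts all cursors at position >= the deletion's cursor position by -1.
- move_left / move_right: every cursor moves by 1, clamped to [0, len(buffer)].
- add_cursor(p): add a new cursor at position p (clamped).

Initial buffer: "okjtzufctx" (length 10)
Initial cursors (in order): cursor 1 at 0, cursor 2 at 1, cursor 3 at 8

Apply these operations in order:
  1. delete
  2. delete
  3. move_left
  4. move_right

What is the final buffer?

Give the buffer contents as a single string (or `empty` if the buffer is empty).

After op 1 (delete): buffer="kjtzuftx" (len 8), cursors c1@0 c2@0 c3@6, authorship ........
After op 2 (delete): buffer="kjtzutx" (len 7), cursors c1@0 c2@0 c3@5, authorship .......
After op 3 (move_left): buffer="kjtzutx" (len 7), cursors c1@0 c2@0 c3@4, authorship .......
After op 4 (move_right): buffer="kjtzutx" (len 7), cursors c1@1 c2@1 c3@5, authorship .......

Answer: kjtzutx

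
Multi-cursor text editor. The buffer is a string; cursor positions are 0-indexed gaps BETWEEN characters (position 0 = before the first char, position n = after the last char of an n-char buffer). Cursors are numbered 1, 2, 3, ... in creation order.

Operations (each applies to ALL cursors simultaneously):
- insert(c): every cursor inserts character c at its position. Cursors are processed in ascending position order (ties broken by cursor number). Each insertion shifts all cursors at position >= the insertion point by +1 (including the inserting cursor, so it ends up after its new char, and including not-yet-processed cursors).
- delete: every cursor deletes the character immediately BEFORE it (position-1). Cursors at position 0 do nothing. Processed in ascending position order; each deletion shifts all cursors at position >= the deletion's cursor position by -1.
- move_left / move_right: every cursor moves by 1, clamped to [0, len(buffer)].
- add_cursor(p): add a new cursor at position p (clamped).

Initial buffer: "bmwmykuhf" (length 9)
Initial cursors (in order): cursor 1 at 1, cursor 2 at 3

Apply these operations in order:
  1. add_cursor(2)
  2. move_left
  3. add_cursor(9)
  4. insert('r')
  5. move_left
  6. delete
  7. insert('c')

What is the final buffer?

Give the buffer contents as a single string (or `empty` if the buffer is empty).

Answer: crcrcrwmykuhcr

Derivation:
After op 1 (add_cursor(2)): buffer="bmwmykuhf" (len 9), cursors c1@1 c3@2 c2@3, authorship .........
After op 2 (move_left): buffer="bmwmykuhf" (len 9), cursors c1@0 c3@1 c2@2, authorship .........
After op 3 (add_cursor(9)): buffer="bmwmykuhf" (len 9), cursors c1@0 c3@1 c2@2 c4@9, authorship .........
After op 4 (insert('r')): buffer="rbrmrwmykuhfr" (len 13), cursors c1@1 c3@3 c2@5 c4@13, authorship 1.3.2.......4
After op 5 (move_left): buffer="rbrmrwmykuhfr" (len 13), cursors c1@0 c3@2 c2@4 c4@12, authorship 1.3.2.......4
After op 6 (delete): buffer="rrrwmykuhr" (len 10), cursors c1@0 c3@1 c2@2 c4@9, authorship 132......4
After op 7 (insert('c')): buffer="crcrcrwmykuhcr" (len 14), cursors c1@1 c3@3 c2@5 c4@13, authorship 113322......44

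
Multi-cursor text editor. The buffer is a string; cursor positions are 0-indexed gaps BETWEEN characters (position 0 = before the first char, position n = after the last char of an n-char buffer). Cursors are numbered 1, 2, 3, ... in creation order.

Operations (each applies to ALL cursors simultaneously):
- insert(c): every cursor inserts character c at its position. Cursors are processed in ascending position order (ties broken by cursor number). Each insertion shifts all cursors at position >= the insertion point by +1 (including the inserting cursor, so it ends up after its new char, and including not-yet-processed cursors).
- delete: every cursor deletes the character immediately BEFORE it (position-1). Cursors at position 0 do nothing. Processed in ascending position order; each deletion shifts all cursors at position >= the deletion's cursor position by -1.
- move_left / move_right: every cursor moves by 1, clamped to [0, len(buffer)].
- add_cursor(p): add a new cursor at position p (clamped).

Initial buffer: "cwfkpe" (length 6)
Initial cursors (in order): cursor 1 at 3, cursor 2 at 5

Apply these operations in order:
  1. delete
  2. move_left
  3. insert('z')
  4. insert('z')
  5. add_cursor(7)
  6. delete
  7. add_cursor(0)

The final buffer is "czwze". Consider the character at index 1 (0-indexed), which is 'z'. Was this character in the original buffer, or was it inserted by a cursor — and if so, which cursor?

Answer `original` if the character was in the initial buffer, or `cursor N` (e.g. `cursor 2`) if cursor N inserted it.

Answer: cursor 1

Derivation:
After op 1 (delete): buffer="cwke" (len 4), cursors c1@2 c2@3, authorship ....
After op 2 (move_left): buffer="cwke" (len 4), cursors c1@1 c2@2, authorship ....
After op 3 (insert('z')): buffer="czwzke" (len 6), cursors c1@2 c2@4, authorship .1.2..
After op 4 (insert('z')): buffer="czzwzzke" (len 8), cursors c1@3 c2@6, authorship .11.22..
After op 5 (add_cursor(7)): buffer="czzwzzke" (len 8), cursors c1@3 c2@6 c3@7, authorship .11.22..
After op 6 (delete): buffer="czwze" (len 5), cursors c1@2 c2@4 c3@4, authorship .1.2.
After op 7 (add_cursor(0)): buffer="czwze" (len 5), cursors c4@0 c1@2 c2@4 c3@4, authorship .1.2.
Authorship (.=original, N=cursor N): . 1 . 2 .
Index 1: author = 1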